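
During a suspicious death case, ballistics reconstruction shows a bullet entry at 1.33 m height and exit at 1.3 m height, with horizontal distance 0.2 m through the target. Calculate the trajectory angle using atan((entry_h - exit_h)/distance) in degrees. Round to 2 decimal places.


Bullet trajectory angle:
Height difference = 1.33 - 1.3 = 0.03 m
angle = atan(0.03 / 0.2)
angle = atan(0.15)
angle = 8.53 degrees

8.53


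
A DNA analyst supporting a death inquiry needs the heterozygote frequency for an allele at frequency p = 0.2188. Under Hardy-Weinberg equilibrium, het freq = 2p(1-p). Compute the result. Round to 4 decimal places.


Hardy-Weinberg heterozygote frequency:
q = 1 - p = 1 - 0.2188 = 0.7812
2pq = 2 * 0.2188 * 0.7812 = 0.3419

0.3419


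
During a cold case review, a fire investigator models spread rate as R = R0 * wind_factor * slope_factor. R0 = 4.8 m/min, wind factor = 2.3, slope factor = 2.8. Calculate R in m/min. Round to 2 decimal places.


Fire spread rate calculation:
R = R0 * wind_factor * slope_factor
= 4.8 * 2.3 * 2.8
= 11.04 * 2.8
= 30.91 m/min

30.91


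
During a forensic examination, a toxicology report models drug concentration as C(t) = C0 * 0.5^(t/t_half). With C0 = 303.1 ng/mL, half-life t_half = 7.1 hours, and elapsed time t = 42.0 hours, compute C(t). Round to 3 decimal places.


Drug concentration decay:
Number of half-lives = t / t_half = 42.0 / 7.1 = 5.915493
Decay factor = 0.5^5.915493 = 0.01656758
C(t) = 303.1 * 0.01656758 = 5.022 ng/mL

5.022


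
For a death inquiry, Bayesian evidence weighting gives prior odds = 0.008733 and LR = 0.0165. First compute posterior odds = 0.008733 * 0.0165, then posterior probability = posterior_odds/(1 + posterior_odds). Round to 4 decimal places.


Bayesian evidence evaluation:
Posterior odds = prior_odds * LR = 0.008733 * 0.0165 = 0.0001440945
Posterior probability = posterior_odds / (1 + posterior_odds)
= 0.0001440945 / (1 + 0.0001440945)
= 0.0001440945 / 1.0001440945
= 0.0001

0.0001


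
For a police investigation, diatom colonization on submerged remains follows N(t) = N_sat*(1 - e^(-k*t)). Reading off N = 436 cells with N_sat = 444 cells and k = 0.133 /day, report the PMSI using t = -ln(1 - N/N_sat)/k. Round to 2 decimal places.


PMSI from diatom colonization curve:
N / N_sat = 436 / 444 = 0.981982
1 - N/N_sat = 0.018018
ln(1 - N/N_sat) = -4.016384
t = -ln(1 - N/N_sat) / k = -(-4.016384) / 0.133 = 30.20 days

30.20


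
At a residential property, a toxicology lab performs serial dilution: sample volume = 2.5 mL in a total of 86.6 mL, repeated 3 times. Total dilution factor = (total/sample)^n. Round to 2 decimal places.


Dilution factor calculation:
Single dilution = V_total / V_sample = 86.6 / 2.5 ≈ 34.64
Number of dilutions = 3
Total DF = (86.6 / 2.5)^3 (full precision, rounded at the end) = 41565.56

41565.56


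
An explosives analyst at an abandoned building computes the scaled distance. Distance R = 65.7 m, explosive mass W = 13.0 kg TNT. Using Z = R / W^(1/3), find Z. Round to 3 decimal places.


Scaled distance calculation:
W^(1/3) = 13.0^(1/3) = 2.351335
Z = R / W^(1/3) = 65.7 / 2.351335
Z = 27.942 m/kg^(1/3)

27.942


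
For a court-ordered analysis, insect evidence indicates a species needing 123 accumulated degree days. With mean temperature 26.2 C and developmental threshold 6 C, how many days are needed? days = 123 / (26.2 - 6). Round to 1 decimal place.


Insect development time:
Effective temperature = avg_temp - T_base = 26.2 - 6 = 20.2 C
Days = ADD / effective_temp = 123 / 20.2 = 6.1 days

6.1


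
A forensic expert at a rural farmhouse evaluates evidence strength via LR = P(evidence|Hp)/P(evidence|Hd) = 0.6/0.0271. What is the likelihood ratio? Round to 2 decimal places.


Likelihood ratio calculation:
LR = P(E|Hp) / P(E|Hd)
LR = 0.6 / 0.0271
LR = 22.14

22.14


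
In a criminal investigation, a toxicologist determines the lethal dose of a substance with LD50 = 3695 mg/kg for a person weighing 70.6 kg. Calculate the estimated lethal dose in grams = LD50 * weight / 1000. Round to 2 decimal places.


Lethal dose calculation:
Lethal dose = LD50 * body_weight / 1000
= 3695 * 70.6 / 1000
= 260867 / 1000
= 260.87 g

260.87


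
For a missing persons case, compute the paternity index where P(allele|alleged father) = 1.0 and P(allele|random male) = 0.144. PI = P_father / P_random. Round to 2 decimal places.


Paternity Index calculation:
PI = P(allele|father) / P(allele|random)
PI = 1.0 / 0.144
PI = 6.94

6.94


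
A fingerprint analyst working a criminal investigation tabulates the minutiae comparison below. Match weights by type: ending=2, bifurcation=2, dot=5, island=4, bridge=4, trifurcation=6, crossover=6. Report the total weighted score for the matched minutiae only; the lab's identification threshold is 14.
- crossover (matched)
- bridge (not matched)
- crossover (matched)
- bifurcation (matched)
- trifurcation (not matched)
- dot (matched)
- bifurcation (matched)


Weighted minutiae match score:
  crossover: matched, +6 (running total 6)
  bridge: not matched, +0
  crossover: matched, +6 (running total 12)
  bifurcation: matched, +2 (running total 14)
  trifurcation: not matched, +0
  dot: matched, +5 (running total 19)
  bifurcation: matched, +2 (running total 21)
Total score = 21
Threshold = 14; verdict = identification

21


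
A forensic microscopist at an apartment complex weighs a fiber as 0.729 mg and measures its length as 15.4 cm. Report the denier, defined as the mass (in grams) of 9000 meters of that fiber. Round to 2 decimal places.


Denier calculation:
Mass in grams = 0.729 mg / 1000 = 0.000729 g
Length in meters = 15.4 cm / 100 = 0.154 m
Linear density = mass / length = 0.000729 / 0.154 = 0.00473377 g/m
Denier = (g/m) * 9000 = 0.00473377 * 9000 = 42.60

42.60


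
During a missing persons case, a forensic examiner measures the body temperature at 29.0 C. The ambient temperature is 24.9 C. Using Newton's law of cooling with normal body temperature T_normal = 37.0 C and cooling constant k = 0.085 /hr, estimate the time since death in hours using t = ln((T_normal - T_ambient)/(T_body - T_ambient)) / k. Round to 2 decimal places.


Using Newton's law of cooling:
t = ln((T_normal - T_ambient) / (T_body - T_ambient)) / k
T_normal - T_ambient = 12.1
T_body - T_ambient = 4.1
Ratio = 2.95122
ln(ratio) = 1.082219
t = 1.082219 / 0.085 = 12.73 hours

12.73


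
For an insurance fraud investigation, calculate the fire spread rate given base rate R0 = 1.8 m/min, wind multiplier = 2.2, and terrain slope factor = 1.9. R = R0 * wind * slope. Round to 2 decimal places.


Fire spread rate calculation:
R = R0 * wind_factor * slope_factor
= 1.8 * 2.2 * 1.9
= 3.96 * 1.9
= 7.52 m/min

7.52


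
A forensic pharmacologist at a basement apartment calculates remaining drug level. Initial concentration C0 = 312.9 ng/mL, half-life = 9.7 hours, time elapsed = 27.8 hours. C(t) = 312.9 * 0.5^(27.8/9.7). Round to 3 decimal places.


Drug concentration decay:
Number of half-lives = t / t_half = 27.8 / 9.7 = 2.865979
Decay factor = 0.5^2.865979 = 0.13716849
C(t) = 312.9 * 0.13716849 = 42.920 ng/mL

42.920


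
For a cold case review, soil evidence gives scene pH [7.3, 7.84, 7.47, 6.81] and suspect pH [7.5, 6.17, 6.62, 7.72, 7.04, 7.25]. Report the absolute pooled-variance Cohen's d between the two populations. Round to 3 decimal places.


Pooled-variance Cohen's d for soil pH comparison:
Scene mean = 29.42 / 4 = 7.355
Suspect mean = 42.3 / 6 = 7.05
Scene sample variance s_s^2 = 0.182833
Suspect sample variance s_c^2 = 0.33016
Pooled variance = ((n_s-1)*s_s^2 + (n_c-1)*s_c^2) / (n_s + n_c - 2) = 0.274913
Pooled SD = sqrt(0.274913) = 0.524321
Mean difference = 0.305
|d| = |0.305| / 0.524321 = 0.582

0.582


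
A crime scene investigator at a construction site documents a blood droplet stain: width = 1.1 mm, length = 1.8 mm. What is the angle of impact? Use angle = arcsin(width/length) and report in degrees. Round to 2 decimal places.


Blood spatter impact angle calculation:
width / length = 1.1 / 1.8 = 0.611111
angle = arcsin(0.611111)
angle = 37.67 degrees

37.67


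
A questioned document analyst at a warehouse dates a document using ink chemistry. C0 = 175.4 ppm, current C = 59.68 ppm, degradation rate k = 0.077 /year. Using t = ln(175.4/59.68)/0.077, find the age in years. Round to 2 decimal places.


Document age estimation:
C0/C = 175.4 / 59.68 = 2.939008
ln(C0/C) = 1.078072
t = 1.078072 / 0.077 = 14.00 years

14.00


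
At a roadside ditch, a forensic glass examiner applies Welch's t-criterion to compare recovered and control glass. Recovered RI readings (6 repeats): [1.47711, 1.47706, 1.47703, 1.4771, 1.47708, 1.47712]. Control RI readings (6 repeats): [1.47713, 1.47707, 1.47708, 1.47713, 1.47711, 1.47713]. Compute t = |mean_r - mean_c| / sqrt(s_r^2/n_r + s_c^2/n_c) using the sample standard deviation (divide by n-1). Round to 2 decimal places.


Welch's t-criterion for glass RI comparison:
Recovered mean = sum / n_r = 8.8625 / 6 = 1.4770833
Control mean = sum / n_c = 8.86265 / 6 = 1.4771083
Recovered sample variance s_r^2 = 1.14667e-09
Control sample variance s_c^2 = 7.36667e-10
Welch SE (unpooled) = sqrt(s_r^2/n_r + s_c^2/n_c) = sqrt(1.91111e-10 + 1.22778e-10) = sqrt(3.13889e-10) = 1.77169e-05
|mean_r - mean_c| = 2.5e-05
t = 2.5e-05 / 1.77169e-05 = 1.41

1.41


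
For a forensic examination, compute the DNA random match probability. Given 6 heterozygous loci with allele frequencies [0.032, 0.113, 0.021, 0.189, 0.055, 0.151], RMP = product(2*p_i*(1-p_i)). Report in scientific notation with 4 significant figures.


Computing RMP for 6 loci:
Locus 1: 2 * 0.032 * 0.968 = 0.061952
Locus 2: 2 * 0.113 * 0.887 = 0.200462
Locus 3: 2 * 0.021 * 0.979 = 0.041118
Locus 4: 2 * 0.189 * 0.811 = 0.306558
Locus 5: 2 * 0.055 * 0.945 = 0.10395
Locus 6: 2 * 0.151 * 0.849 = 0.256398
RMP = 4.172e-06

4.172e-06


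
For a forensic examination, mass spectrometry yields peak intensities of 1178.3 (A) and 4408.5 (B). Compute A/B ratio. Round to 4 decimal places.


Spectral peak ratio:
Peak A = 1178.3 counts
Peak B = 4408.5 counts
Ratio = 1178.3 / 4408.5 = 0.2673

0.2673


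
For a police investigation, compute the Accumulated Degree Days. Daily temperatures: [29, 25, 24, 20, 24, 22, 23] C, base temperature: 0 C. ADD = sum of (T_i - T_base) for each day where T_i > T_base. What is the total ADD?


Computing ADD day by day:
Day 1: max(0, 29 - 0) = 29
Day 2: max(0, 25 - 0) = 25
Day 3: max(0, 24 - 0) = 24
Day 4: max(0, 20 - 0) = 20
Day 5: max(0, 24 - 0) = 24
Day 6: max(0, 22 - 0) = 22
Day 7: max(0, 23 - 0) = 23
Total ADD = 167

167


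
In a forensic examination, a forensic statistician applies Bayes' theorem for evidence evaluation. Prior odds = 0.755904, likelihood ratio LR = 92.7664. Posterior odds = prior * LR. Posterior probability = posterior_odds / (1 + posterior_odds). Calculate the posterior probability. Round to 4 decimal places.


Bayesian evidence evaluation:
Posterior odds = prior_odds * LR = 0.755904 * 92.7664 = 70.12249
Posterior probability = posterior_odds / (1 + posterior_odds)
= 70.12249 / (1 + 70.12249)
= 70.12249 / 71.12249
= 0.9859

0.9859


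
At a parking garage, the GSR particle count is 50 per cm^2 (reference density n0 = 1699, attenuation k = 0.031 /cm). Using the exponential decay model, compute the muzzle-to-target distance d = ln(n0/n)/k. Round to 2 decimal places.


GSR distance calculation:
n0/n = 1699 / 50 = 33.98
ln(n0/n) = 3.525772
d = 3.525772 / 0.031 = 113.73 cm

113.73


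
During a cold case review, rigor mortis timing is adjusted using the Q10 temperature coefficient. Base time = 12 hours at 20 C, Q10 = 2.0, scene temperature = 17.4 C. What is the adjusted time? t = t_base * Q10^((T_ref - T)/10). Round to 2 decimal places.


Rigor mortis time adjustment:
Exponent = (T_ref - T_actual) / 10 = (20 - 17.4) / 10 = 0.26
Q10 factor = 2.0^0.26 = 1.19748
t_adjusted = 12 * 1.19748 = 14.37 hours

14.37


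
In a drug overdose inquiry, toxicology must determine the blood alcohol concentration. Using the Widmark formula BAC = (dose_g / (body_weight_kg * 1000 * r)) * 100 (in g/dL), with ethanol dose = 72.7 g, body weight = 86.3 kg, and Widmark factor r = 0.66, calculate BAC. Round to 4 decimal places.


Applying the Widmark formula:
BAC = (dose_g / (body_wt * 1000 * r)) * 100
Denominator = 86.3 * 1000 * 0.66 = 56958
BAC = (72.7 / 56958) * 100
BAC = 0.1276 g/dL

0.1276


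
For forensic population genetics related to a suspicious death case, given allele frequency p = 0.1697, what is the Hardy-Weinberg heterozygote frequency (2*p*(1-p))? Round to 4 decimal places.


Hardy-Weinberg heterozygote frequency:
q = 1 - p = 1 - 0.1697 = 0.8303
2pq = 2 * 0.1697 * 0.8303 = 0.2818

0.2818


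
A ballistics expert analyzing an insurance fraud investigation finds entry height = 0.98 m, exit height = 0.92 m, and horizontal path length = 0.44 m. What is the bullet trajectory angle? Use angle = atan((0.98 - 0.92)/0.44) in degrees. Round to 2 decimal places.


Bullet trajectory angle:
Height difference = 0.98 - 0.92 = 0.06 m
angle = atan(0.06 / 0.44)
angle = atan(0.136364)
angle = 7.77 degrees

7.77


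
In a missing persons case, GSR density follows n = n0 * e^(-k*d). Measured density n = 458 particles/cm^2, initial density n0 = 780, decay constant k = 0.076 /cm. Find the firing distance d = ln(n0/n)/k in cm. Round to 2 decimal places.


GSR distance calculation:
n0/n = 780 / 458 = 1.703057
ln(n0/n) = 0.532425
d = 0.532425 / 0.076 = 7.01 cm

7.01


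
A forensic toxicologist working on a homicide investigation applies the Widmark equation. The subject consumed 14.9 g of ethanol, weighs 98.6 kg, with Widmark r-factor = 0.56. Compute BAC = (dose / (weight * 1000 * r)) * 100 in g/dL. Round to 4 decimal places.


Applying the Widmark formula:
BAC = (dose_g / (body_wt * 1000 * r)) * 100
Denominator = 98.6 * 1000 * 0.56 = 55216
BAC = (14.9 / 55216) * 100
BAC = 0.0270 g/dL

0.0270


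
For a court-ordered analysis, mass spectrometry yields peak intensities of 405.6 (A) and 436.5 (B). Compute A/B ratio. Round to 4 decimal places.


Spectral peak ratio:
Peak A = 405.6 counts
Peak B = 436.5 counts
Ratio = 405.6 / 436.5 = 0.9292

0.9292


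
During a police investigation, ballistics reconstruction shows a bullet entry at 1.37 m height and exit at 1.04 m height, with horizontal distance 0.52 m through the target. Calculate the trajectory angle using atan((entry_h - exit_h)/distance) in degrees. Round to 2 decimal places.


Bullet trajectory angle:
Height difference = 1.37 - 1.04 = 0.33 m
angle = atan(0.33 / 0.52)
angle = atan(0.634615)
angle = 32.40 degrees

32.40


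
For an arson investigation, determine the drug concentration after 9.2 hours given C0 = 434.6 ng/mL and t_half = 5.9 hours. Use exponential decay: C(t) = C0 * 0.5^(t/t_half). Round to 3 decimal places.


Drug concentration decay:
Number of half-lives = t / t_half = 9.2 / 5.9 = 1.559322
Decay factor = 0.5^1.559322 = 0.3393105
C(t) = 434.6 * 0.3393105 = 147.464 ng/mL

147.464


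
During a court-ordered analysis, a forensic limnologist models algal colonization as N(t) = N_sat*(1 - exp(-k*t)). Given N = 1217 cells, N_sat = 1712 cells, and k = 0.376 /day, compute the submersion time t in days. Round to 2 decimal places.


PMSI from diatom colonization curve:
N / N_sat = 1217 / 1712 = 0.710864
1 - N/N_sat = 0.289136
ln(1 - N/N_sat) = -1.240858
t = -ln(1 - N/N_sat) / k = -(-1.240858) / 0.376 = 3.30 days

3.30


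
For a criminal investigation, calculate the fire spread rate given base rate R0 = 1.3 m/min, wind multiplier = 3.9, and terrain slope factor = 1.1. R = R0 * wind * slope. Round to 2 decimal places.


Fire spread rate calculation:
R = R0 * wind_factor * slope_factor
= 1.3 * 3.9 * 1.1
= 5.07 * 1.1
= 5.58 m/min

5.58


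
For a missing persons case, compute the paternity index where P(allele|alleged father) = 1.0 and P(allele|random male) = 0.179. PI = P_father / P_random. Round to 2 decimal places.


Paternity Index calculation:
PI = P(allele|father) / P(allele|random)
PI = 1.0 / 0.179
PI = 5.59

5.59


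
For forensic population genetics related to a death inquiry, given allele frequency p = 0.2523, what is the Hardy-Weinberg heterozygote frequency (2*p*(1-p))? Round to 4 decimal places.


Hardy-Weinberg heterozygote frequency:
q = 1 - p = 1 - 0.2523 = 0.7477
2pq = 2 * 0.2523 * 0.7477 = 0.3773

0.3773


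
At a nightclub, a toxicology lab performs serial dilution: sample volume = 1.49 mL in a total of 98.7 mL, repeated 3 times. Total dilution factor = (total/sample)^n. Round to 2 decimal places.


Dilution factor calculation:
Single dilution = V_total / V_sample = 98.7 / 1.49 ≈ 66.241611
Number of dilutions = 3
Total DF = (98.7 / 1.49)^3 (full precision, rounded at the end) = 290664.94

290664.94


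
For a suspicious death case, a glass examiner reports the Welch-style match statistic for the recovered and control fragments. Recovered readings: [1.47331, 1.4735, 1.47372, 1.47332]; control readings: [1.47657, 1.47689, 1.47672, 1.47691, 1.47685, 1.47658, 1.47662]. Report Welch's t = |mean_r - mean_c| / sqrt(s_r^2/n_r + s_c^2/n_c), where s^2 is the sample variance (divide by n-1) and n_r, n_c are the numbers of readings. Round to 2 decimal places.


Welch's t-criterion for glass RI comparison:
Recovered mean = sum / n_r = 5.89385 / 4 = 1.4734625
Control mean = sum / n_c = 10.33714 / 7 = 1.4767343
Recovered sample variance s_r^2 = 3.70917e-08
Control sample variance s_c^2 = 2.20952e-08
Welch SE (unpooled) = sqrt(s_r^2/n_r + s_c^2/n_c) = sqrt(9.27292e-09 + 3.15646e-09) = sqrt(1.24294e-08) = 0.000111487
|mean_r - mean_c| = 0.00327179
t = 0.00327179 / 0.000111487 = 29.35

29.35


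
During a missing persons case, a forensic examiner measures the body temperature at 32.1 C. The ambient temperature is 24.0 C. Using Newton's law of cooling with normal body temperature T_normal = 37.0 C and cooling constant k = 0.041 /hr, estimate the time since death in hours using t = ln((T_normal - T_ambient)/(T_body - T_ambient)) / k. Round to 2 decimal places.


Using Newton's law of cooling:
t = ln((T_normal - T_ambient) / (T_body - T_ambient)) / k
T_normal - T_ambient = 13.0
T_body - T_ambient = 8.1
Ratio = 1.604938
ln(ratio) = 0.473085
t = 0.473085 / 0.041 = 11.54 hours

11.54


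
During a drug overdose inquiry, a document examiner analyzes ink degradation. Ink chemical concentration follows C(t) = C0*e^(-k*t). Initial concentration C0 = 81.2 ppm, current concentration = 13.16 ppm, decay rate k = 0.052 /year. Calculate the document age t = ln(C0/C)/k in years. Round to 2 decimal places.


Document age estimation:
C0/C = 81.2 / 13.16 = 6.170213
ln(C0/C) = 1.819733
t = 1.819733 / 0.052 = 34.99 years

34.99


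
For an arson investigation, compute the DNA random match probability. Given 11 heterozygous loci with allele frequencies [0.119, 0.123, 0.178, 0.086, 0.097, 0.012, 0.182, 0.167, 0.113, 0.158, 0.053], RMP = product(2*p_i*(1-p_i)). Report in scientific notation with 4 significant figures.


Computing RMP for 11 loci:
Locus 1: 2 * 0.119 * 0.881 = 0.209678
Locus 2: 2 * 0.123 * 0.877 = 0.215742
Locus 3: 2 * 0.178 * 0.822 = 0.292632
Locus 4: 2 * 0.086 * 0.914 = 0.157208
Locus 5: 2 * 0.097 * 0.903 = 0.175182
Locus 6: 2 * 0.012 * 0.988 = 0.023712
Locus 7: 2 * 0.182 * 0.818 = 0.297752
Locus 8: 2 * 0.167 * 0.833 = 0.278222
Locus 9: 2 * 0.113 * 0.887 = 0.200462
Locus 10: 2 * 0.158 * 0.842 = 0.266072
Locus 11: 2 * 0.053 * 0.947 = 0.100382
RMP = 3.834e-09

3.834e-09


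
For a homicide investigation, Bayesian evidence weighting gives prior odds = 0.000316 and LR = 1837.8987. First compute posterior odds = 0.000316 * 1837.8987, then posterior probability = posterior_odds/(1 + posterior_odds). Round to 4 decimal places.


Bayesian evidence evaluation:
Posterior odds = prior_odds * LR = 0.000316 * 1837.8987 = 0.580776
Posterior probability = posterior_odds / (1 + posterior_odds)
= 0.580776 / (1 + 0.580776)
= 0.580776 / 1.580776
= 0.3674

0.3674


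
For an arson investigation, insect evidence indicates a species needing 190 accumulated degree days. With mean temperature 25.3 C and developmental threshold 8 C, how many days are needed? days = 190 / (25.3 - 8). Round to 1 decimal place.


Insect development time:
Effective temperature = avg_temp - T_base = 25.3 - 8 = 17.3 C
Days = ADD / effective_temp = 190 / 17.3 = 11.0 days

11.0


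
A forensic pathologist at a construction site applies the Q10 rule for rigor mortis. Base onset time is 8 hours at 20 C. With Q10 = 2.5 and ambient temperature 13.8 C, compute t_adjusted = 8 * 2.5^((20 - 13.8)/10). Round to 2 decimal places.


Rigor mortis time adjustment:
Exponent = (T_ref - T_actual) / 10 = (20 - 13.8) / 10 = 0.62
Q10 factor = 2.5^0.62 = 1.76491
t_adjusted = 8 * 1.76491 = 14.12 hours

14.12


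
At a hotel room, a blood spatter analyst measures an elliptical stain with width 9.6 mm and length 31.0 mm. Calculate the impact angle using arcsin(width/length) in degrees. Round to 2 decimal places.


Blood spatter impact angle calculation:
width / length = 9.6 / 31.0 = 0.309677
angle = arcsin(0.309677)
angle = 18.04 degrees

18.04


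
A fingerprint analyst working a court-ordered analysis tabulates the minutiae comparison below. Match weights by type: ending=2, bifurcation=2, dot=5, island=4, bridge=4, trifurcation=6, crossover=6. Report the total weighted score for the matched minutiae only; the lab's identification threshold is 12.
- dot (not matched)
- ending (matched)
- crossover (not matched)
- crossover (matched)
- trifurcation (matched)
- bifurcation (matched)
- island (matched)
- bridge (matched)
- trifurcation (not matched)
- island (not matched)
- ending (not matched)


Weighted minutiae match score:
  dot: not matched, +0
  ending: matched, +2 (running total 2)
  crossover: not matched, +0
  crossover: matched, +6 (running total 8)
  trifurcation: matched, +6 (running total 14)
  bifurcation: matched, +2 (running total 16)
  island: matched, +4 (running total 20)
  bridge: matched, +4 (running total 24)
  trifurcation: not matched, +0
  island: not matched, +0
  ending: not matched, +0
Total score = 24
Threshold = 12; verdict = identification

24


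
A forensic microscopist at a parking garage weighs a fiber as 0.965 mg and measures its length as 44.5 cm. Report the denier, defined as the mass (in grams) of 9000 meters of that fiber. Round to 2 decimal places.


Denier calculation:
Mass in grams = 0.965 mg / 1000 = 0.000965 g
Length in meters = 44.5 cm / 100 = 0.445 m
Linear density = mass / length = 0.000965 / 0.445 = 0.00216854 g/m
Denier = (g/m) * 9000 = 0.00216854 * 9000 = 19.52

19.52


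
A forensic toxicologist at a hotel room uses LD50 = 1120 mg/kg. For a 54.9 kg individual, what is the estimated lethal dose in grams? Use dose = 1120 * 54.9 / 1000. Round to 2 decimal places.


Lethal dose calculation:
Lethal dose = LD50 * body_weight / 1000
= 1120 * 54.9 / 1000
= 61488 / 1000
= 61.49 g

61.49


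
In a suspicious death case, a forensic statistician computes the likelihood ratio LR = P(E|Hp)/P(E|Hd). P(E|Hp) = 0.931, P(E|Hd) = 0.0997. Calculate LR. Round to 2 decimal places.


Likelihood ratio calculation:
LR = P(E|Hp) / P(E|Hd)
LR = 0.931 / 0.0997
LR = 9.34

9.34


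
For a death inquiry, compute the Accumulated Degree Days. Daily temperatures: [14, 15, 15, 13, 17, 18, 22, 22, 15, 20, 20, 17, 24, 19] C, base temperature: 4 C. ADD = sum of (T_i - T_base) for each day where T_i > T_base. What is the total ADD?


Computing ADD day by day:
Day 1: max(0, 14 - 4) = 10
Day 2: max(0, 15 - 4) = 11
Day 3: max(0, 15 - 4) = 11
Day 4: max(0, 13 - 4) = 9
Day 5: max(0, 17 - 4) = 13
Day 6: max(0, 18 - 4) = 14
Day 7: max(0, 22 - 4) = 18
Day 8: max(0, 22 - 4) = 18
Day 9: max(0, 15 - 4) = 11
Day 10: max(0, 20 - 4) = 16
Day 11: max(0, 20 - 4) = 16
Day 12: max(0, 17 - 4) = 13
Day 13: max(0, 24 - 4) = 20
Day 14: max(0, 19 - 4) = 15
Total ADD = 195

195


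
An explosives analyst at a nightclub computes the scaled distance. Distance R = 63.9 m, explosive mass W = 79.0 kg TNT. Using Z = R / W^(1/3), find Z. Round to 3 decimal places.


Scaled distance calculation:
W^(1/3) = 79.0^(1/3) = 4.29084
Z = R / W^(1/3) = 63.9 / 4.29084
Z = 14.892 m/kg^(1/3)

14.892


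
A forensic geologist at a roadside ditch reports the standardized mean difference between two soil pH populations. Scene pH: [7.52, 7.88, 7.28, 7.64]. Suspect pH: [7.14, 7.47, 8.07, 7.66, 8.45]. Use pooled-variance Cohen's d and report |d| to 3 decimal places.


Pooled-variance Cohen's d for soil pH comparison:
Scene mean = 30.32 / 4 = 7.58
Suspect mean = 38.79 / 5 = 7.758
Scene sample variance s_s^2 = 0.0624
Suspect sample variance s_c^2 = 0.26267
Pooled variance = ((n_s-1)*s_s^2 + (n_c-1)*s_c^2) / (n_s + n_c - 2) = 0.17684
Pooled SD = sqrt(0.17684) = 0.420523
Mean difference = -0.178
|d| = |-0.178| / 0.420523 = 0.423

0.423


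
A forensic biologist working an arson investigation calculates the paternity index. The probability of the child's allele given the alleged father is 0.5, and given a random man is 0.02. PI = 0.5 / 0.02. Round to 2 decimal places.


Paternity Index calculation:
PI = P(allele|father) / P(allele|random)
PI = 0.5 / 0.02
PI = 25.00

25.00


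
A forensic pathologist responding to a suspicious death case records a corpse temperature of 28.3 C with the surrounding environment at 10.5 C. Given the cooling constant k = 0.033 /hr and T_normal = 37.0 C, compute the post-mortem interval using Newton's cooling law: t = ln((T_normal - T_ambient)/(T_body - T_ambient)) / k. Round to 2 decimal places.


Using Newton's law of cooling:
t = ln((T_normal - T_ambient) / (T_body - T_ambient)) / k
T_normal - T_ambient = 26.5
T_body - T_ambient = 17.8
Ratio = 1.488764
ln(ratio) = 0.397946
t = 0.397946 / 0.033 = 12.06 hours

12.06


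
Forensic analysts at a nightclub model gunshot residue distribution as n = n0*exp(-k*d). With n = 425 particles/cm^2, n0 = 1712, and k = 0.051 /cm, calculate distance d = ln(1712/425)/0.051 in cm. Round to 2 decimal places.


GSR distance calculation:
n0/n = 1712 / 425 = 4.028235
ln(n0/n) = 1.393328
d = 1.393328 / 0.051 = 27.32 cm

27.32


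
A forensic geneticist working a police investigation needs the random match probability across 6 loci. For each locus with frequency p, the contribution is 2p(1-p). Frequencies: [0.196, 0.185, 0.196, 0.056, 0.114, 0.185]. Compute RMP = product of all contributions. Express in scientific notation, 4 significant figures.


Computing RMP for 6 loci:
Locus 1: 2 * 0.196 * 0.804 = 0.315168
Locus 2: 2 * 0.185 * 0.815 = 0.30155
Locus 3: 2 * 0.196 * 0.804 = 0.315168
Locus 4: 2 * 0.056 * 0.944 = 0.105728
Locus 5: 2 * 0.114 * 0.886 = 0.202008
Locus 6: 2 * 0.185 * 0.815 = 0.30155
RMP = 1.929e-04

1.929e-04


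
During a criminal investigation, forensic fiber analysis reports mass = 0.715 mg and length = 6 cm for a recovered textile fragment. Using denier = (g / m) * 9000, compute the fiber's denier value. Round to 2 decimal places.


Denier calculation:
Mass in grams = 0.715 mg / 1000 = 0.000715 g
Length in meters = 6 cm / 100 = 0.06 m
Linear density = mass / length = 0.000715 / 0.06 = 0.01191667 g/m
Denier = (g/m) * 9000 = 0.01191667 * 9000 = 107.25

107.25


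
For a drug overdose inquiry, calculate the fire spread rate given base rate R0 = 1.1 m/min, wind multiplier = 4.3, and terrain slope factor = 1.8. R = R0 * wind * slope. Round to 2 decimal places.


Fire spread rate calculation:
R = R0 * wind_factor * slope_factor
= 1.1 * 4.3 * 1.8
= 4.73 * 1.8
= 8.51 m/min

8.51


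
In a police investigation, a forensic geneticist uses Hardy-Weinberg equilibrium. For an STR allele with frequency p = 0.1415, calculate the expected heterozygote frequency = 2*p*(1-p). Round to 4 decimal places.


Hardy-Weinberg heterozygote frequency:
q = 1 - p = 1 - 0.1415 = 0.8585
2pq = 2 * 0.1415 * 0.8585 = 0.2430

0.2430


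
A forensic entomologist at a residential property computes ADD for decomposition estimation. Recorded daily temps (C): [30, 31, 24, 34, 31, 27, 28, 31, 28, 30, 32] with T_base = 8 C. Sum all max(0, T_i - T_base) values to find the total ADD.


Computing ADD day by day:
Day 1: max(0, 30 - 8) = 22
Day 2: max(0, 31 - 8) = 23
Day 3: max(0, 24 - 8) = 16
Day 4: max(0, 34 - 8) = 26
Day 5: max(0, 31 - 8) = 23
Day 6: max(0, 27 - 8) = 19
Day 7: max(0, 28 - 8) = 20
Day 8: max(0, 31 - 8) = 23
Day 9: max(0, 28 - 8) = 20
Day 10: max(0, 30 - 8) = 22
Day 11: max(0, 32 - 8) = 24
Total ADD = 238

238


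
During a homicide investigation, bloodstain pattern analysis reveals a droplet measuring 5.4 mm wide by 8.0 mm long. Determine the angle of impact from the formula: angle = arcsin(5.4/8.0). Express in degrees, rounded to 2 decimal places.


Blood spatter impact angle calculation:
width / length = 5.4 / 8.0 = 0.675
angle = arcsin(0.675)
angle = 42.45 degrees

42.45


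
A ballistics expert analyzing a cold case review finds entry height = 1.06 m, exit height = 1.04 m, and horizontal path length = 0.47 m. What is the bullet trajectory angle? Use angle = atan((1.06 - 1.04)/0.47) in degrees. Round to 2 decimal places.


Bullet trajectory angle:
Height difference = 1.06 - 1.04 = 0.02 m
angle = atan(0.02 / 0.47)
angle = atan(0.042553)
angle = 2.44 degrees

2.44


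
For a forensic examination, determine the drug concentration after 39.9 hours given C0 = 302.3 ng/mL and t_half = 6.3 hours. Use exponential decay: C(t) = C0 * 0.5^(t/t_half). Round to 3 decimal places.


Drug concentration decay:
Number of half-lives = t / t_half = 39.9 / 6.3 = 6.333333
Decay factor = 0.5^6.333333 = 0.01240157
C(t) = 302.3 * 0.01240157 = 3.749 ng/mL

3.749


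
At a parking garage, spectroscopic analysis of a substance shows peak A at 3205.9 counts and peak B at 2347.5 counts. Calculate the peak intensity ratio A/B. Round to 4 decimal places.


Spectral peak ratio:
Peak A = 3205.9 counts
Peak B = 2347.5 counts
Ratio = 3205.9 / 2347.5 = 1.3657

1.3657


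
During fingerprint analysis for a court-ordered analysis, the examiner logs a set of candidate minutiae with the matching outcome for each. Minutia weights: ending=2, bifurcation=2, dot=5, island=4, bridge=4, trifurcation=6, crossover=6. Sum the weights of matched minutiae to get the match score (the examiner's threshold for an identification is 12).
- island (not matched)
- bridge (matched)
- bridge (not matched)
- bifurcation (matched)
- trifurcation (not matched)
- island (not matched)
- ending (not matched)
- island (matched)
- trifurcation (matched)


Weighted minutiae match score:
  island: not matched, +0
  bridge: matched, +4 (running total 4)
  bridge: not matched, +0
  bifurcation: matched, +2 (running total 6)
  trifurcation: not matched, +0
  island: not matched, +0
  ending: not matched, +0
  island: matched, +4 (running total 10)
  trifurcation: matched, +6 (running total 16)
Total score = 16
Threshold = 12; verdict = identification

16


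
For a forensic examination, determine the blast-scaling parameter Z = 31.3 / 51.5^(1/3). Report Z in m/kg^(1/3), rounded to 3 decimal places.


Scaled distance calculation:
W^(1/3) = 51.5^(1/3) = 3.720509
Z = R / W^(1/3) = 31.3 / 3.720509
Z = 8.413 m/kg^(1/3)

8.413


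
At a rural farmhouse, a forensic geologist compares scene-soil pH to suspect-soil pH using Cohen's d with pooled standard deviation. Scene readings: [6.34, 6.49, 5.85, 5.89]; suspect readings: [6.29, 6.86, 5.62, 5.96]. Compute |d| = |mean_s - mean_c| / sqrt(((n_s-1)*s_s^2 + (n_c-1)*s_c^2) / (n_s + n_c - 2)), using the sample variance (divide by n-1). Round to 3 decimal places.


Pooled-variance Cohen's d for soil pH comparison:
Scene mean = 24.57 / 4 = 6.1425
Suspect mean = 24.73 / 4 = 6.1825
Scene sample variance s_s^2 = 0.103025
Suspect sample variance s_c^2 = 0.278825
Pooled variance = ((n_s-1)*s_s^2 + (n_c-1)*s_c^2) / (n_s + n_c - 2) = 0.190925
Pooled SD = sqrt(0.190925) = 0.43695
Mean difference = -0.04
|d| = |-0.04| / 0.43695 = 0.092

0.092


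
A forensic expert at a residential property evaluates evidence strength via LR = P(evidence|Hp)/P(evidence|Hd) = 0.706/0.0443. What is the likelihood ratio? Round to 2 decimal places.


Likelihood ratio calculation:
LR = P(E|Hp) / P(E|Hd)
LR = 0.706 / 0.0443
LR = 15.94

15.94


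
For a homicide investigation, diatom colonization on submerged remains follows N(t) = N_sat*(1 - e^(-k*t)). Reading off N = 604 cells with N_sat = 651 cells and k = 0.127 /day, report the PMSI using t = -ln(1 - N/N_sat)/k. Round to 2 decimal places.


PMSI from diatom colonization curve:
N / N_sat = 604 / 651 = 0.927803
1 - N/N_sat = 0.072197
ln(1 - N/N_sat) = -2.628357
t = -ln(1 - N/N_sat) / k = -(-2.628357) / 0.127 = 20.70 days

20.70


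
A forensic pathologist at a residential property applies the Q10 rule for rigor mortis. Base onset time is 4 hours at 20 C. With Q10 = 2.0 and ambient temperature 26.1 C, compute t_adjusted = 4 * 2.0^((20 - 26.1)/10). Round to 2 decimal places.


Rigor mortis time adjustment:
Exponent = (T_ref - T_actual) / 10 = (20 - 26.1) / 10 = -0.61
Q10 factor = 2.0^-0.61 = 0.6552
t_adjusted = 4 * 0.6552 = 2.62 hours

2.62


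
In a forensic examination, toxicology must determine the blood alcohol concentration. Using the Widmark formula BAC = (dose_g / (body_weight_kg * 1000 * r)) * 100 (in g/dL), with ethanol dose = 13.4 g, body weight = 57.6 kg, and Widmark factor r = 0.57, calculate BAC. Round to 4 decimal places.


Applying the Widmark formula:
BAC = (dose_g / (body_wt * 1000 * r)) * 100
Denominator = 57.6 * 1000 * 0.57 = 32832
BAC = (13.4 / 32832) * 100
BAC = 0.0408 g/dL

0.0408


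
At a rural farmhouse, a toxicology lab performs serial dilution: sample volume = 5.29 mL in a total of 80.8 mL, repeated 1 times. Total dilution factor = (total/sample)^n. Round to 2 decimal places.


Dilution factor calculation:
Single dilution = V_total / V_sample = 80.8 / 5.29 ≈ 15.274102
Number of dilutions = 1
Total DF = (80.8 / 5.29)^1 (full precision, rounded at the end) = 15.27

15.27


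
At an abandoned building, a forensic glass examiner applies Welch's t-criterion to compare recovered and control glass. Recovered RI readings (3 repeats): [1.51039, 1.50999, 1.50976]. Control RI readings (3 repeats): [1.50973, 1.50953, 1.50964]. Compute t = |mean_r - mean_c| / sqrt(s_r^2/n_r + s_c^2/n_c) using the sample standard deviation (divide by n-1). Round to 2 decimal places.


Welch's t-criterion for glass RI comparison:
Recovered mean = sum / n_r = 4.53014 / 3 = 1.5100467
Control mean = sum / n_c = 4.5289 / 3 = 1.5096333
Recovered sample variance s_r^2 = 1.01633e-07
Control sample variance s_c^2 = 1.00333e-08
Welch SE (unpooled) = sqrt(s_r^2/n_r + s_c^2/n_c) = sqrt(3.38778e-08 + 3.34444e-09) = sqrt(3.72222e-08) = 0.000192931
|mean_r - mean_c| = 0.000413333
t = 0.000413333 / 0.000192931 = 2.14

2.14


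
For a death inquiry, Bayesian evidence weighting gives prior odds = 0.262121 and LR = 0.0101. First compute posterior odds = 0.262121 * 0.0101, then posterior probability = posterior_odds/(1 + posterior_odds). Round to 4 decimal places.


Bayesian evidence evaluation:
Posterior odds = prior_odds * LR = 0.262121 * 0.0101 = 0.002647422
Posterior probability = posterior_odds / (1 + posterior_odds)
= 0.002647422 / (1 + 0.002647422)
= 0.002647422 / 1.002647422
= 0.0026

0.0026


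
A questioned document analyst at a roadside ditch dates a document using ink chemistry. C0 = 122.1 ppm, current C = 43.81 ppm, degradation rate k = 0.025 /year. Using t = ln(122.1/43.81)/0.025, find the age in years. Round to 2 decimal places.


Document age estimation:
C0/C = 122.1 / 43.81 = 2.787035
ln(C0/C) = 1.024978
t = 1.024978 / 0.025 = 41.00 years

41.00


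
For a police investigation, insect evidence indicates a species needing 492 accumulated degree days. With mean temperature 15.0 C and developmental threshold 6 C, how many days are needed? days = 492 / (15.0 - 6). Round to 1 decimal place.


Insect development time:
Effective temperature = avg_temp - T_base = 15.0 - 6 = 9.0 C
Days = ADD / effective_temp = 492 / 9.0 = 54.7 days

54.7


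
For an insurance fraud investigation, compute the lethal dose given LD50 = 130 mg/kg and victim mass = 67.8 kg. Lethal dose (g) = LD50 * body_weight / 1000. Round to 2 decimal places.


Lethal dose calculation:
Lethal dose = LD50 * body_weight / 1000
= 130 * 67.8 / 1000
= 8814 / 1000
= 8.81 g

8.81


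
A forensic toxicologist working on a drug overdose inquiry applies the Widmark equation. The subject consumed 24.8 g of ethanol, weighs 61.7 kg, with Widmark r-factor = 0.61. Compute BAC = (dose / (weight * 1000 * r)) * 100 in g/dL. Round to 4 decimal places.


Applying the Widmark formula:
BAC = (dose_g / (body_wt * 1000 * r)) * 100
Denominator = 61.7 * 1000 * 0.61 = 37637
BAC = (24.8 / 37637) * 100
BAC = 0.0659 g/dL

0.0659


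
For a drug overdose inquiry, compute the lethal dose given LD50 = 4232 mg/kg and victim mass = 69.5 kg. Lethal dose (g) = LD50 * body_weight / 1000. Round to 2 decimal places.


Lethal dose calculation:
Lethal dose = LD50 * body_weight / 1000
= 4232 * 69.5 / 1000
= 294124 / 1000
= 294.12 g

294.12


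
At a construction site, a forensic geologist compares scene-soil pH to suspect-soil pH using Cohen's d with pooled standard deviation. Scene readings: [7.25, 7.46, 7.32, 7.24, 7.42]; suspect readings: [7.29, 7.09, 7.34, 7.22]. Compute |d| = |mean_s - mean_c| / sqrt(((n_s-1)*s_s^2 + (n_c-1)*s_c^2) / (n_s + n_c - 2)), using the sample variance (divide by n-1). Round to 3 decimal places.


Pooled-variance Cohen's d for soil pH comparison:
Scene mean = 36.69 / 5 = 7.338
Suspect mean = 28.94 / 4 = 7.235
Scene sample variance s_s^2 = 0.00982
Suspect sample variance s_c^2 = 0.011767
Pooled variance = ((n_s-1)*s_s^2 + (n_c-1)*s_c^2) / (n_s + n_c - 2) = 0.010654
Pooled SD = sqrt(0.010654) = 0.103218
Mean difference = 0.103
|d| = |0.103| / 0.103218 = 0.998

0.998


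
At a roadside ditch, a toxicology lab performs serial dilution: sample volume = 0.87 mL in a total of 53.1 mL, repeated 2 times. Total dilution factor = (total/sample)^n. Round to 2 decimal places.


Dilution factor calculation:
Single dilution = V_total / V_sample = 53.1 / 0.87 ≈ 61.034483
Number of dilutions = 2
Total DF = (53.1 / 0.87)^2 (full precision, rounded at the end) = 3725.21

3725.21


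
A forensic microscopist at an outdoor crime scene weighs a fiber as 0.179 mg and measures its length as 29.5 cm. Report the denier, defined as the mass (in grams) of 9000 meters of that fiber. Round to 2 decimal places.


Denier calculation:
Mass in grams = 0.179 mg / 1000 = 0.000179 g
Length in meters = 29.5 cm / 100 = 0.295 m
Linear density = mass / length = 0.000179 / 0.295 = 0.00060678 g/m
Denier = (g/m) * 9000 = 0.00060678 * 9000 = 5.46

5.46


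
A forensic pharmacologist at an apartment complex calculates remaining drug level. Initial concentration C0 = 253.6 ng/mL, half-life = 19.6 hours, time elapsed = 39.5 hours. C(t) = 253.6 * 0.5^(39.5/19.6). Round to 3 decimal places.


Drug concentration decay:
Number of half-lives = t / t_half = 39.5 / 19.6 = 2.015306
Decay factor = 0.5^2.015306 = 0.24736169
C(t) = 253.6 * 0.24736169 = 62.731 ng/mL

62.731


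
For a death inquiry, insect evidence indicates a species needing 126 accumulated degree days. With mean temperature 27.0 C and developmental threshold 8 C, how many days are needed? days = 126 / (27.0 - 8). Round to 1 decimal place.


Insect development time:
Effective temperature = avg_temp - T_base = 27.0 - 8 = 19.0 C
Days = ADD / effective_temp = 126 / 19.0 = 6.6 days

6.6


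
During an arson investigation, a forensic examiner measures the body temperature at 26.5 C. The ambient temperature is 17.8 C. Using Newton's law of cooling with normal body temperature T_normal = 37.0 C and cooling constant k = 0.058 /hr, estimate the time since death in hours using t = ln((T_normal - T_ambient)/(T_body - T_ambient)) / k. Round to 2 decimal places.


Using Newton's law of cooling:
t = ln((T_normal - T_ambient) / (T_body - T_ambient)) / k
T_normal - T_ambient = 19.2
T_body - T_ambient = 8.7
Ratio = 2.206897
ln(ratio) = 0.791587
t = 0.791587 / 0.058 = 13.65 hours

13.65
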